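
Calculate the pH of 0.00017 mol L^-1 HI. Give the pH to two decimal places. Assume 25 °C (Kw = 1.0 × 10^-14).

HI is a strong acid and dissociates completely, so [H+] = 0.00017 M.
pH = -log(0.00017) = 3.77

pH = 3.77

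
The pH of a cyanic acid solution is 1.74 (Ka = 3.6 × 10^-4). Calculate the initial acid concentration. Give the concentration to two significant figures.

C₀ = 9.4 × 10^-1 M

[H+] = 10^(-1.74) = 1.82 × 10^-2 M = x
Ka = x²/(C₀ − x) ⇒ C₀ = x + x²/Ka
C₀ = 1.82 × 10^-2 + (1.82 × 10^-2)²/(3.6 × 10^-4) = 9.38 × 10^-1 M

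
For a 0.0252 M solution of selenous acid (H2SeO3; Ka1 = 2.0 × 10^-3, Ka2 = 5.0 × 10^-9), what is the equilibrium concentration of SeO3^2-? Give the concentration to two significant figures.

First ionization gives [H+] ≈ [HSeO3-] = 6.17 × 10^-3 M.
Second step: Ka2 = [H+][SeO3^2-]/[HSeO3-] ≈ [SeO3^2-] (since [H+] ≈ [HSeO3-]).
So [SeO3^2-] ≈ Ka2.

5.0 × 10^-9 M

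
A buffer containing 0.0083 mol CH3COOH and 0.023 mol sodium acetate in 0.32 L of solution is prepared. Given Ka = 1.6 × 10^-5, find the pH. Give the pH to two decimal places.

pH = 5.24

pKa = −log(1.6 × 10^-5) = 4.796
Using pH = pKa + log([base]/[acid]) with [base]/[acid] = 0.023/0.0083:
pH = 4.796 + (+0.443) = 5.24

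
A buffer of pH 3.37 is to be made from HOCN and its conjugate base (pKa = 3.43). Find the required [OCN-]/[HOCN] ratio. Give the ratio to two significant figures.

pH = pKa + log(r) ⇒ log(r) = 3.37 − 3.43 = -0.06
r = [OCN-]/[HOCN] = 10^(-0.06) = 0.871

ratio = 0.87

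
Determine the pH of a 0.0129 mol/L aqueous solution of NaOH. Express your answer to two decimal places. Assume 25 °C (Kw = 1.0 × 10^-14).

pH = 12.11

NaOH is a strong base; [OH-] = 0.0129 M.
pOH = -log(0.0129) = 1.89
pH = 14.00 - 1.89 = 12.11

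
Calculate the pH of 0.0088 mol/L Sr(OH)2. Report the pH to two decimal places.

pH = 12.25

Sr(OH)2 is a strong base (each formula unit releases 2 OH-); [OH-] = 0.0176 M.
pOH = -log(0.0176) = 1.75
pH = 14.00 - 1.75 = 12.25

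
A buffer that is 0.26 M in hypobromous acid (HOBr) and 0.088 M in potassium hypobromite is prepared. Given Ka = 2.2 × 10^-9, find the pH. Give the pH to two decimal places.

pH = 8.19

pKa = −log(2.2 × 10^-9) = 8.658
Using pH = pKa + log([base]/[acid]) with [base]/[acid] = 0.088/0.26:
pH = 8.658 + (-0.470) = 8.19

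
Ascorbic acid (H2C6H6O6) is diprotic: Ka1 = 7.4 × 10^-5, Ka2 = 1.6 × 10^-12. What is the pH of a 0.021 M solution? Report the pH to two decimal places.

pH = 2.92

Ka1 ≫ Ka2, so treat the first dissociation as the only significant source of H+.
Ka1 = x²/(0.021 − x) = 7.4 × 10^-5
Solving the quadratic: x = (−Ka1 + √(Ka1² + 4·Ka1·C₀))/2 = 1.21 × 10^-3 M
pH = −log(1.21 × 10^-3) = 2.92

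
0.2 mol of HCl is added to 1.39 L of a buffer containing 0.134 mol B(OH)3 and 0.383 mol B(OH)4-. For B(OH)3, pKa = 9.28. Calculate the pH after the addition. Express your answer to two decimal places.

pH = 9.02

After neutralization: n(B(OH)3) = 0.334 mol, n(B(OH)4-) = 0.183 mol.
pH = pKa + log([A⁻]/[HA]) = 9.28 + log(0.183/0.334) = 9.28 -0.261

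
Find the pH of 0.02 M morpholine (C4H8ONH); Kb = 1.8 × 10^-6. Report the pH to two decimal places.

C4H8ONH + H2O ⇌ C4H8ONH2+ + OH-
Kb = [OH-]²/(0.02 − [OH-]) = 1.8 × 10^-6
Since Kb ≪ C₀, [OH-] ≈ √(Kb·C₀) = 1.90 × 10^-4 M.
pOH = −log(1.90 × 10^-4) = 3.72; pH = 14.00 − 3.72 = 10.28

pH = 10.28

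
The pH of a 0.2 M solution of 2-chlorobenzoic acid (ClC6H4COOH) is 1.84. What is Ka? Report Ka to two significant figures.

[H+] = 10^(-1.84) = 1.45 × 10^-2 M
At equilibrium [HA] = 0.2 − 1.45 × 10^-2 = 1.85 × 10^-1 M
Ka = [H+][A-]/[HA] = (1.45 × 10^-2)² / 1.85 × 10^-1 = 1.1 × 10^-3

Ka = 1.1 × 10^-3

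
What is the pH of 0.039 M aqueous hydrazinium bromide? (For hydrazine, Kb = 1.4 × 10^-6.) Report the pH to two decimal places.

pH = 4.78

N2H5+ is the conjugate acid of the weak base N2H4.
Ka = Kw/Kb = 1.0×10^-14 / 1.4 × 10^-6 = 7.14 × 10^-9
Ka = [H+]²/(0.039 − [H+]) = 7.14 × 10^-9
Assume [H+] ≪ 0.039: [H+] ≈ √(7.14 × 10^-9 × 0.039) = 1.67 × 10^-5 M
Check: 0.043% ionized — well under 5%, approximation valid.
pH = −log[H+] = −log(1.67 × 10^-5) = 4.78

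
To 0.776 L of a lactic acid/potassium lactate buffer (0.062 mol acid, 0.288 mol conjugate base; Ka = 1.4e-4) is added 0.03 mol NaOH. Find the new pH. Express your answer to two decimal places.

OH- converts CH3CH(OH)COOH to CH3CH(OH)COO-: CH3CH(OH)COOH → 0.032 mol, CH3CH(OH)COO- → 0.318 mol.
pKa = −log(1.4 × 10^-4) = 3.854
Henderson–Hasselbalch with mole ratio 0.318/0.032: pH = 3.854 + (+0.997)

pH = 4.85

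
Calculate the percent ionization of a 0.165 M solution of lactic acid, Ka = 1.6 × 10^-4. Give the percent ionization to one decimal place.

3.1%

CH3CH(OH)COOH ⇌ CH3CH(OH)COO- + H+; let x = [H+] at equilibrium.
x ≈ √(Ka·C₀) = √(1.6 × 10^-4 × 0.165) = 5.14 × 10^-3 M
% ionization = x/C₀ × 100% = 5.14 × 10^-3/0.165 × 100% = 3.1%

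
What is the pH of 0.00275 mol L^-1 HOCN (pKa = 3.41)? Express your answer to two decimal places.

pH = 3.07

HOCN ⇌ OCN- + H+
Ka = 10^(−3.41) = 3.89 × 10^-4
Ka = [H+]²/(0.00275 − [H+]) = 3.89 × 10^-4
[H+] is not negligible relative to C₀; solve [H+]² + 0.000389·[H+] − 1.07e-06 = 0.
[H+] = [−0.000389 + √(0.000389² + 4.28e-06)]/2 = 8.58 × 10^-4 M
pH = −log[H+] = −log(8.58 × 10^-4) = 3.07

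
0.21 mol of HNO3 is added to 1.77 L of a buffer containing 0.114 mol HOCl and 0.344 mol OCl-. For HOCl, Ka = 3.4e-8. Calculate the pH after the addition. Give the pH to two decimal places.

pH = 7.09

After neutralization: n(HOCl) = 0.324 mol, n(OCl-) = 0.134 mol.
pKa = −log(3.4 × 10^-8) = 7.469
pH = pKa + log([A⁻]/[HA]) = 7.469 + log(0.134/0.324) = 7.469 -0.383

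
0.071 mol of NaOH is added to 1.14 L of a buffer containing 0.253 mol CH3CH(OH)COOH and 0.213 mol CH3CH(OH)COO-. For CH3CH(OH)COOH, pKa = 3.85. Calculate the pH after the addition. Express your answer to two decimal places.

pH = 4.04

After neutralization: n(CH3CH(OH)COOH) = 0.182 mol, n(CH3CH(OH)COO-) = 0.284 mol.
pH = pKa + log(n_CH3CH(OH)COO-/n_CH3CH(OH)COOH) = 3.85 + log(0.284/0.182) = 3.85 + (+0.193)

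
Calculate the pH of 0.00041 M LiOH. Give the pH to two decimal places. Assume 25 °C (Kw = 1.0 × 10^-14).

LiOH is a strong base; [OH-] = 0.00041 M.
pOH = -log(0.00041) = 3.39
pH = 14.00 - 3.39 = 10.61

pH = 10.61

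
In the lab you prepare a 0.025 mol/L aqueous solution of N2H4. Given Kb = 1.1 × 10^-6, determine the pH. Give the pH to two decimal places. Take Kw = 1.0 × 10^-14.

N2H4 + H2O ⇌ N2H5+ + OH-
Kb = x²/(0.025 − x) = 1.1 × 10^-6
Since Kb ≪ C₀, x ≈ √(Kb·C₀) = 1.66 × 10^-4 M.
(x/C₀ = 0.66% < 5%, so the approximation holds.)
pOH = 3.78, so pH = 14.00 − pOH = 10.22

pH = 10.22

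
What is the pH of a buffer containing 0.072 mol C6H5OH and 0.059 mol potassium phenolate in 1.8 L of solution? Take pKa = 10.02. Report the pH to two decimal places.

pH = pKa + log([A⁻]/[HA]) = 10.02 + log(0.059/0.072)
pH = 10.02 + (-0.086) = 9.93

pH = 9.93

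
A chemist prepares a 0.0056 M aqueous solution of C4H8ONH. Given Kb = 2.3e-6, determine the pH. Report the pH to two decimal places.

C4H8ONH + H2O ⇌ C4H8ONH2+ + OH-
From the ICE table, Kb = x²/(0.0056 − x) = 2.3 × 10^-6.
Since Kb ≪ C₀, x ≈ √(Kb·C₀) = 1.13 × 10^-4 M.
Check: 2% ionized — well under 5%, approximation valid.
pOH = 3.95, so pH = 14.00 − pOH = 10.05

pH = 10.05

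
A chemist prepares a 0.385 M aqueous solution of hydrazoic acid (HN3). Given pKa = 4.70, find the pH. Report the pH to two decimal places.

HN3 ⇌ N3- + H+
Ka = 10^(−4.70) = 2.00 × 10^-5
Ka = [H+]²/(0.385 − [H+]) = 2.00 × 10^-5
Since Ka ≪ C₀, [H+] ≈ √(Ka·C₀) = 2.77 × 10^-3 M.
pH = −log[H+] = −log(2.77 × 10^-3) = 2.56

pH = 2.56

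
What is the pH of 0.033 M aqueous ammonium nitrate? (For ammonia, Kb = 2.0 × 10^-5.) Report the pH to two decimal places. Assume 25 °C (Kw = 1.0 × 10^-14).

pH = 5.39

NH4+ is the conjugate acid of the weak base NH3.
Ka = Kw/Kb = 1.0×10^-14 / 2.0 × 10^-5 = 5.00 × 10^-10
Ka = [H+]²/(0.033 − [H+]) = 5.00 × 10^-10
Neglecting [H+] in the denominator: [H+] = √(5.00 × 10^-10 × 0.033) = 4.06 × 10^-6 M
Check: 0.012% ionized — well under 5%, approximation valid.
pH = −log(4.06 × 10^-6) = 5.39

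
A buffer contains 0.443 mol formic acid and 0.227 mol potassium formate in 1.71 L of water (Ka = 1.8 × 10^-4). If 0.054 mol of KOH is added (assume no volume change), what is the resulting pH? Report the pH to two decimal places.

pH = 3.60

After neutralization: n(HCOOH) = 0.389 mol, n(HCOO-) = 0.281 mol.
pKa = −log(1.8 × 10^-4) = 3.745
pH = pKa + log(n_HCOO-/n_HCOOH) = 3.745 + log(0.281/0.389) = 3.745 + (-0.141)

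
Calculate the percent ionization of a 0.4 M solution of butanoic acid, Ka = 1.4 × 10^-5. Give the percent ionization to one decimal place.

0.6%

CH3(CH2)2COOH ⇌ CH3(CH2)2COO- + H+; let x = [H+] at equilibrium.
x ≈ √(Ka·C₀) = √(1.4 × 10^-5 × 0.4) = 2.37 × 10^-3 M
Fraction ionized = 2.37 × 10^-3 / 0.4 = 0.0059 → 0.6%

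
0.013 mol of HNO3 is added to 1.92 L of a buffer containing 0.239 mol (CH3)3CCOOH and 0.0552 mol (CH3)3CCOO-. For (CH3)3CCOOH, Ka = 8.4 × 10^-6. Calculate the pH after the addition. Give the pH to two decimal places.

pH = 4.30

After neutralization: n((CH3)3CCOOH) = 0.252 mol, n((CH3)3CCOO-) = 0.0422 mol.
pKa = −log(8.4 × 10^-6) = 5.076
pH = pKa + log([A⁻]/[HA]) = 5.076 + log(0.0422/0.252) = 5.076 -0.776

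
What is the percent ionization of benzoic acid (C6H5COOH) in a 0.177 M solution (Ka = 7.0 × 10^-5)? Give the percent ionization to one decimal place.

C6H5COOH ⇌ C6H5COO- + H+; let x = [H+] at equilibrium.
x ≈ √(Ka·C₀) = √(7.0 × 10^-5 × 0.177) = 3.52 × 10^-3 M
Fraction ionized = 3.52 × 10^-3 / 0.177 = 0.0199 → 2.0%

2.0%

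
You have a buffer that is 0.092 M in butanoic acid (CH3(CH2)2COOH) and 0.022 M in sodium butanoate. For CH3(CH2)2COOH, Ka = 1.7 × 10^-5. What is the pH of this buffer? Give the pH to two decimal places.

pH = 4.15

pKa = −log(1.7 × 10^-5) = 4.770
Using pH = pKa + log([base]/[acid]) with [base]/[acid] = 0.022/0.092:
pH = 4.770 + (-0.621) = 4.15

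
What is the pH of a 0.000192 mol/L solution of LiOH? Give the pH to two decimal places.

pH = 10.28

LiOH is a strong base; [OH-] = 0.000192 M.
pOH = -log(0.000192) = 3.72
pH = 14.00 - 3.72 = 10.28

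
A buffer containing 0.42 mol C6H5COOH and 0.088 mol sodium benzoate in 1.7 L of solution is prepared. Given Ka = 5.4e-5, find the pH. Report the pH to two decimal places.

pKa = −log(5.4 × 10^-5) = 4.268
Henderson–Hasselbalch: pH = pKa + log([C6H5COO-]/[C6H5COOH]) = 4.268 + log(0.088/0.42)
pH = 4.268 + (-0.679) = 3.59

pH = 3.59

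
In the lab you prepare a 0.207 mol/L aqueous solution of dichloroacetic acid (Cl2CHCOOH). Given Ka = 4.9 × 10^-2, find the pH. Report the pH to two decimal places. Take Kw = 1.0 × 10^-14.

pH = 1.10

Cl2CHCOOH ⇌ Cl2CHCOO- + H+
From the ICE table, Ka = x²/(0.207 − x) = 4.9 × 10^-2.
Here C₀/Ka ≈ 4.22, so the small-x approximation fails. Use the quadratic:
x = (−Ka + √(Ka² + 4·Ka·C₀))/2 = 7.91 × 10^-2 M
pH = −log[H+] = −log(7.91 × 10^-2) = 1.10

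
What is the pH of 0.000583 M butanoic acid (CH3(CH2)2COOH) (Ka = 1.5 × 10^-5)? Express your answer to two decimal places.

CH3(CH2)2COOH ⇌ CH3(CH2)2COO- + H+
Let x = [H+] at equilibrium. Ka = x²/(0.000583 − x).
Here C₀/Ka ≈ 38.9, so the small-x approximation fails. Use the quadratic:
x = [−1.5e-05 + √(1.5e-05² + 3.5e-08)]/2 = 8.63 × 10^-5 M
pH = −log[H+] = −log(8.63 × 10^-5) = 4.06

pH = 4.06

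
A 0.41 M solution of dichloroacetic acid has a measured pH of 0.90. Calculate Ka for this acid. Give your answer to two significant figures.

[H+] = 10^(-0.90) = 1.26 × 10^-1 M
At equilibrium [HA] = 0.41 − 1.26 × 10^-1 = 2.84 × 10^-1 M
Ka = [H+][A-]/[HA] = (1.26 × 10^-1)² / 2.84 × 10^-1 = 5.6 × 10^-2

Ka = 5.6 × 10^-2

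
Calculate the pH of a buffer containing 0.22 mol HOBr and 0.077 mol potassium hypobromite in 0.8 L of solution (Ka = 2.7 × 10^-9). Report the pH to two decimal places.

pH = 8.11

pKa = −log(2.7 × 10^-9) = 8.569
pH = pKa + log([A⁻]/[HA]) = 8.569 + log(0.077/0.22)
pH = 8.569 + (-0.456) = 8.11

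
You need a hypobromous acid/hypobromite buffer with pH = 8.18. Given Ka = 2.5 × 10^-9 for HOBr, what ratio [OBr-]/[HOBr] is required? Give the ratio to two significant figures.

pKa = -log(2.5 × 10^-9) = 8.602
pH = pKa + log(r) ⇒ log(r) = 8.18 − 8.602 = -0.422
r = [OBr-]/[HOBr] = 10^(-0.422) = 0.378

ratio = 0.38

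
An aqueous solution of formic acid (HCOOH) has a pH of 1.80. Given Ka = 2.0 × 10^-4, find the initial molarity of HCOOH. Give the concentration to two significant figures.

C₀ = 1.3 M

[H+] = 10^(-1.80) = 1.58 × 10^-2 M = x
Ka = x²/(C₀ − x) ⇒ C₀ = x + x²/Ka
C₀ = 1.58 × 10^-2 + (1.58 × 10^-2)²/(2.0 × 10^-4) = 1.26 M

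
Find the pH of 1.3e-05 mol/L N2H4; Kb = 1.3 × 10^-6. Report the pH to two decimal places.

pH = 8.55

N2H4 + H2O ⇌ N2H5+ + OH-
From the ICE table, Kb = x²/(1.3e-05 − x) = 1.3 × 10^-6.
x is not negligible relative to C₀; solve x² + 1.3e-06·x − 1.69e-11 = 0.
x = (−Kb + √(Kb² + 4·Kb·C₀))/2 = 3.51 × 10^-6 M
pOH = −log(3.51 × 10^-6) = 5.45; pH = 14.00 − 5.45 = 8.55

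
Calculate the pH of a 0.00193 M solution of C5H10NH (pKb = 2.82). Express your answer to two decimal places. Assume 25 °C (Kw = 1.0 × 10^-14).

C5H10NH + H2O ⇌ C5H10NH2+ + OH-
Kb = 10^(−2.82) = 1.51 × 10^-3
From the ICE table, Kb = x²/(0.00193 − x) = 1.51 × 10^-3.
x is not negligible relative to C₀; solve x² + 0.00151·x − 2.91e-06 = 0.
x = (−Kb + √(Kb² + 4·Kb·C₀))/2 = 1.11 × 10^-3 M
pOH = −log(1.11 × 10^-3) = 2.95; pH = 14.00 − 2.95 = 11.05

pH = 11.05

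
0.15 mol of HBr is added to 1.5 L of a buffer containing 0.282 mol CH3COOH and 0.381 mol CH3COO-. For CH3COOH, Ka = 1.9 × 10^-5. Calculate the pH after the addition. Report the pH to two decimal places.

After neutralization: n(CH3COOH) = 0.432 mol, n(CH3COO-) = 0.231 mol.
pKa = −log(1.9 × 10^-5) = 4.721
pH = pKa + log(n_CH3COO-/n_CH3COOH) = 4.721 + log(0.231/0.432) = 4.721 + (-0.272)

pH = 4.45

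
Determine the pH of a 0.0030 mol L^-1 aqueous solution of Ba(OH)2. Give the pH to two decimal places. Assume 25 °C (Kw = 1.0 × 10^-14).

Ba(OH)2 is a strong base (each formula unit releases 2 OH-); [OH-] = 0.006 M.
pOH = -log(0.006) = 2.22
pH = 14.00 - 2.22 = 11.78

pH = 11.78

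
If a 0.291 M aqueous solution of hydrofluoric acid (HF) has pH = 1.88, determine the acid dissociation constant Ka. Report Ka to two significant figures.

[H+] = 10^(-1.88) = 1.32 × 10^-2 M
At equilibrium [HA] = 0.291 − 1.32 × 10^-2 = 2.78 × 10^-1 M
Ka = [H+][A-]/[HA] = (1.32 × 10^-2)² / 2.78 × 10^-1 = 6.3 × 10^-4

Ka = 6.3 × 10^-4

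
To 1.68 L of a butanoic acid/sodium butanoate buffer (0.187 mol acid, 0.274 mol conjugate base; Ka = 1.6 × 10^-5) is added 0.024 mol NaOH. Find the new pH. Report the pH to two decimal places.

After neutralization: n(CH3(CH2)2COOH) = 0.163 mol, n(CH3(CH2)2COO-) = 0.298 mol.
pKa = −log(1.6 × 10^-5) = 4.796
Henderson–Hasselbalch with mole ratio 0.298/0.163: pH = 4.796 + (+0.262)

pH = 5.06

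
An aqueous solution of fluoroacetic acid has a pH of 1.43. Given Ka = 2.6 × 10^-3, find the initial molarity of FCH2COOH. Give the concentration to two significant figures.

[H+] = 10^(-1.43) = 3.72 × 10^-2 M = x
Ka = x²/(C₀ − x) ⇒ C₀ = x + x²/Ka
C₀ = 3.72 × 10^-2 + (3.72 × 10^-2)²/(2.6 × 10^-3) = 5.69 × 10^-1 M

C₀ = 5.7 × 10^-1 M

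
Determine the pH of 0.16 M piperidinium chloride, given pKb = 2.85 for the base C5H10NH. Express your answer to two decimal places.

pH = 5.97

C5H10NH2+ is the conjugate acid of the weak base C5H10NH.
Kb = 10^(−2.85) = 1.41 × 10^-3
Ka = Kw/Kb = 1.0×10^-14 / 1.41 × 10^-3 = 7.09 × 10^-12
Let x = [H+] at equilibrium. Ka = x²/(0.16 − x).
Since Ka ≪ C₀, x ≈ √(Ka·C₀) = 1.07 × 10^-6 M.
(x/C₀ = 0.00067% < 5%, so the approximation holds.)
pH = −log[H+] = −log(1.07 × 10^-6) = 5.97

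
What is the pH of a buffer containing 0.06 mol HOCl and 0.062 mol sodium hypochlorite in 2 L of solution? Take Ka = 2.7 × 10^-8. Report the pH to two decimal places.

pH = 7.58

pKa = −log(2.7 × 10^-8) = 7.569
Henderson–Hasselbalch: pH = pKa + log([OCl-]/[HOCl]) = 7.569 + log(0.062/0.06)
pH = 7.569 + (+0.014) = 7.58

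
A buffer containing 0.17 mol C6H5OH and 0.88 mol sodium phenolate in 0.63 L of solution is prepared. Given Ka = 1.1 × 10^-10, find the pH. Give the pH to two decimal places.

pKa = −log(1.1 × 10^-10) = 9.959
pH = pKa + log([A⁻]/[HA]) = 9.959 + log(0.88/0.17)
pH = 9.959 + (+0.714) = 10.67

pH = 10.67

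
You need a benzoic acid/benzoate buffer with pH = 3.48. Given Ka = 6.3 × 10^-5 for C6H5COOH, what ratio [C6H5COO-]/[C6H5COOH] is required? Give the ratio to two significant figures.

ratio = 0.19

pKa = -log(6.3 × 10^-5) = 4.201
pH = pKa + log(r) ⇒ log(r) = 3.48 − 4.201 = -0.721
r = [C6H5COO-]/[C6H5COOH] = 10^(-0.721) = 0.19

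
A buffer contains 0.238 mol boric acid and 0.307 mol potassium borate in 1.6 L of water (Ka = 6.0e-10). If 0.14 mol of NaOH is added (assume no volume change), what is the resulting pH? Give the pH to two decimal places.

OH- converts B(OH)3 to B(OH)4-: B(OH)3 → 0.098 mol, B(OH)4- → 0.447 mol.
pKa = −log(6.0 × 10^-10) = 9.222
Henderson–Hasselbalch with mole ratio 0.447/0.098: pH = 9.222 + (+0.659)

pH = 9.88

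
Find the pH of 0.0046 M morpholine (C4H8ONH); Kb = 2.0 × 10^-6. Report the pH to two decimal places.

pH = 9.98

C4H8ONH + H2O ⇌ C4H8ONH2+ + OH-
From the ICE table, Kb = [OH-]²/(0.0046 − [OH-]) = 2.0 × 10^-6.
Assume [OH-] ≪ 0.0046: [OH-] ≈ √(2.0 × 10^-6 × 0.0046) = 9.59 × 10^-5 M
pOH = −log(9.59 × 10^-5) = 4.02; pH = 14.00 − 4.02 = 9.98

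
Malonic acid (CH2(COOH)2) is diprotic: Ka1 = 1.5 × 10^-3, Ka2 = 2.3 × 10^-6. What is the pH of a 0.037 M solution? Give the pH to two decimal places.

Since Ka1 ≫ Ka2, the first ionization dominates [H+].
Ka1 = x²/(0.037 − x) = 1.5 × 10^-3
Solving the quadratic: x = (−Ka1 + √(Ka1² + 4·Ka1·C₀))/2 = 6.74 × 10^-3 M
pH = −log(6.74 × 10^-3) = 2.17

pH = 2.17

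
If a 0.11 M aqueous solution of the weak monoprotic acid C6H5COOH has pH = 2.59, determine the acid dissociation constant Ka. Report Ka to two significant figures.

Ka = 6.2 × 10^-5

[H+] = 10^(-2.59) = 2.57 × 10^-3 M
At equilibrium [HA] = 0.11 − 2.57 × 10^-3 = 1.07 × 10^-1 M
Ka = [H+][A-]/[HA] = (2.57 × 10^-3)² / 1.07 × 10^-1 = 6.2 × 10^-5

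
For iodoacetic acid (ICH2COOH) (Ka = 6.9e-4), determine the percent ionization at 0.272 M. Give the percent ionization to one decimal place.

4.9%

ICH2COOH ⇌ ICH2COO- + H+; let x = [H+] at equilibrium.
Ka = x²/(C₀ − x); solving the quadratic gives x = 1.34 × 10^-2 M.
% ionization = x/C₀ × 100% = 1.34 × 10^-2/0.272 × 100% = 4.9%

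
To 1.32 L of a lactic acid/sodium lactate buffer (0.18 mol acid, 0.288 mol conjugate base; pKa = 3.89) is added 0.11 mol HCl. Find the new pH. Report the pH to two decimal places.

pH = 3.68

After neutralization: n(CH3CH(OH)COOH) = 0.29 mol, n(CH3CH(OH)COO-) = 0.178 mol.
pH = pKa + log([A⁻]/[HA]) = 3.89 + log(0.178/0.29) = 3.89 -0.212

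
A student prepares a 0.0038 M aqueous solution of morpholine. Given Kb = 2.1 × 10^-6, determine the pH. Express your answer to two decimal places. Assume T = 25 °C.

C4H8ONH + H2O ⇌ C4H8ONH2+ + OH-
From the ICE table, Kb = [OH-]²/(0.0038 − [OH-]) = 2.1 × 10^-6.
Since Kb ≪ C₀, [OH-] ≈ √(Kb·C₀) = 8.93 × 10^-5 M.
Check: 2.4% ionized — well under 5%, approximation valid.
pOH = −log(8.93 × 10^-5) = 4.05; pH = 14.00 − 4.05 = 9.95

pH = 9.95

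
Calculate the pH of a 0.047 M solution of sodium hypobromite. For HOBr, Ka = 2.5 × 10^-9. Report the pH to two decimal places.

pH = 10.64

OBr- is the conjugate base of the weak acid HOBr.
Kb = Kw/Ka = 1.0×10^-14 / 2.5 × 10^-9 = 4.00 × 10^-6
From the ICE table, Kb = x²/(0.047 − x) = 4.00 × 10^-6.
Neglecting x in the denominator: x = √(4.00 × 10^-6 × 0.047) = 4.34 × 10^-4 M
(x/C₀ = 0.92% < 5%, so the approximation holds.)
pOH = −log(4.34 × 10^-4) = 3.36; pH = 14.00 − 3.36 = 10.64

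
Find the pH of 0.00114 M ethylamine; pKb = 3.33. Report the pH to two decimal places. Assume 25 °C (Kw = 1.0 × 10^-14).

C2H5NH2 + H2O ⇌ C2H5NH3+ + OH-
Kb = 10^(−3.33) = 4.68 × 10^-4
Kb = x²/(0.00114 − x) = 4.68 × 10^-4
Here C₀/Kb ≈ 2.44, so the small-x approximation fails. Use the quadratic:
x = [−0.000468 + √(0.000468² + 2.13e-06)]/2 = 5.33 × 10^-4 M
pOH = −log(5.33 × 10^-4) = 3.27; pH = 14.00 − 3.27 = 10.73

pH = 10.73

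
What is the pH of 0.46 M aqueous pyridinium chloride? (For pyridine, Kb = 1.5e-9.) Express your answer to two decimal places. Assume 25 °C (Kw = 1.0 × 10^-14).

C5H5NH+ is the conjugate acid of the weak base C5H5N.
Ka = Kw/Kb = 1.0×10^-14 / 1.5 × 10^-9 = 6.67 × 10^-6
Ka = x²/(0.46 − x) = 6.67 × 10^-6
Neglecting x in the denominator: x = √(6.67 × 10^-6 × 0.46) = 1.75 × 10^-3 M
Check: 0.38% ionized — well under 5%, approximation valid.
pH = −log(1.75 × 10^-3) = 2.76

pH = 2.76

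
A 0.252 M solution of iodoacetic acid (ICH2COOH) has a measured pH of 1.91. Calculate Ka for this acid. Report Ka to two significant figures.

Ka = 6.3 × 10^-4

[H+] = 10^(-1.91) = 1.23 × 10^-2 M
At equilibrium [HA] = 0.252 − 1.23 × 10^-2 = 2.40 × 10^-1 M
Ka = [H+][A-]/[HA] = (1.23 × 10^-2)² / 2.40 × 10^-1 = 6.3 × 10^-4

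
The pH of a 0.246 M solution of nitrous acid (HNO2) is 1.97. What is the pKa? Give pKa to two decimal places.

[H+] = 10^(-1.97) = 1.07 × 10^-2 M
At equilibrium [HA] = 0.246 − 1.07 × 10^-2 = 2.35 × 10^-1 M
Ka = [H+][A-]/[HA] = (1.07 × 10^-2)² / 2.35 × 10^-1 = 4.87 × 10^-4
pKa = -log(4.87 × 10^-4) = 3.31

pKa = 3.31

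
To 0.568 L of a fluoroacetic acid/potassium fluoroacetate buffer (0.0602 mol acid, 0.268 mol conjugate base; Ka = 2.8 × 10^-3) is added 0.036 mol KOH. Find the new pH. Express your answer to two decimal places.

After neutralization: n(FCH2COOH) = 0.0242 mol, n(FCH2COO-) = 0.304 mol.
pKa = −log(2.8 × 10^-3) = 2.553
pH = pKa + log(n_FCH2COO-/n_FCH2COOH) = 2.553 + log(0.304/0.0242) = 2.553 + (+1.099)

pH = 3.65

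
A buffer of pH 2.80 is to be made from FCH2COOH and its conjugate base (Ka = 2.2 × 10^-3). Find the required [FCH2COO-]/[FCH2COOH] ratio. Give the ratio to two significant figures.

pKa = -log(2.2 × 10^-3) = 2.658
pH = pKa + log(r) ⇒ log(r) = 2.80 − 2.658 = +0.142
r = [FCH2COO-]/[FCH2COOH] = 10^(+0.142) = 1.39

ratio = 1.4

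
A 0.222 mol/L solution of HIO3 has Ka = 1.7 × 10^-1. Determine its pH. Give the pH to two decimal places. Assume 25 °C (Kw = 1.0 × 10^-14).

HIO3 ⇌ IO3- + H+
From the ICE table, Ka = x²/(0.222 − x) = 1.7 × 10^-1.
Here C₀/Ka ≈ 1.31, so the small-x approximation fails. Use the quadratic:
x = (−Ka + √(Ka² + 4·Ka·C₀))/2 = 1.27 × 10^-1 M
pH = −log(1.27 × 10^-1) = 0.90

pH = 0.90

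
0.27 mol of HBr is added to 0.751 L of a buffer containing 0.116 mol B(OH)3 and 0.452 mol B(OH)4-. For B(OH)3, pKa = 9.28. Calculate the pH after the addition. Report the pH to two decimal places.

Added H+ converts B(OH)4- to B(OH)3: B(OH)3 → 0.386 mol, B(OH)4- → 0.182 mol.
Henderson–Hasselbalch with mole ratio 0.182/0.386: pH = 9.28 + (-0.327)

pH = 8.95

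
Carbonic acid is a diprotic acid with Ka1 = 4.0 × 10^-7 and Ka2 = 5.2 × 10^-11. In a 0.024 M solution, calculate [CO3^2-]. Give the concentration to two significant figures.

First ionization gives [H+] ≈ [HCO3-] = 9.80 × 10^-5 M.
Second step: Ka2 = [H+][CO3^2-]/[HCO3-] ≈ [CO3^2-] (since [H+] ≈ [HCO3-]).
So [CO3^2-] ≈ Ka2.

5.2 × 10^-11 M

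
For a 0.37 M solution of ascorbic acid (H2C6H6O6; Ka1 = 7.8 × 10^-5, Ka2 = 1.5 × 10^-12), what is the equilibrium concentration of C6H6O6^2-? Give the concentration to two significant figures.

First ionization gives [H+] ≈ [HC6H6O6-] = 5.37 × 10^-3 M.
Second step: Ka2 = [H+][C6H6O6^2-]/[HC6H6O6-] ≈ [C6H6O6^2-] (since [H+] ≈ [HC6H6O6-]).
So [C6H6O6^2-] ≈ Ka2.

1.5 × 10^-12 M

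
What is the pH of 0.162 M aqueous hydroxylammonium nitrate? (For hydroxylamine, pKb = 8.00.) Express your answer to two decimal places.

pH = 3.40

NH3OH+ is the conjugate acid of the weak base NH2OH.
Kb = 10^(−8.00) = 1.00 × 10^-8
Ka = Kw/Kb = 1.0×10^-14 / 1.00 × 10^-8 = 1.00 × 10^-6
Let x = [H+] at equilibrium. Ka = x²/(0.162 − x).
Neglecting x in the denominator: x = √(1.00 × 10^-6 × 0.162) = 4.02 × 10^-4 M
pH = −log[H+] = −log(4.02 × 10^-4) = 3.40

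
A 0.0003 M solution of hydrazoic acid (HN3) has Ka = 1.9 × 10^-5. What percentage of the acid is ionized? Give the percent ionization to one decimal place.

22.2%

HN3 ⇌ N3- + H+; let x = [H+] at equilibrium.
Ka = x²/(C₀ − x); solving the quadratic gives x = 6.66 × 10^-5 M.
% ionization = x/C₀ × 100% = 6.66 × 10^-5/0.0003 × 100% = 22.2%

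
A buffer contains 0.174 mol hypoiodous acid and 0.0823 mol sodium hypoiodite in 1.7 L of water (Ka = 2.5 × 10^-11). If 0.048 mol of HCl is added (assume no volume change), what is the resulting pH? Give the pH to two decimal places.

pH = 9.79

After neutralization: n(HOI) = 0.222 mol, n(OI-) = 0.0343 mol.
pKa = −log(2.5 × 10^-11) = 10.602
pH = pKa + log(n_OI-/n_HOI) = 10.602 + log(0.0343/0.222) = 10.602 + (-0.811)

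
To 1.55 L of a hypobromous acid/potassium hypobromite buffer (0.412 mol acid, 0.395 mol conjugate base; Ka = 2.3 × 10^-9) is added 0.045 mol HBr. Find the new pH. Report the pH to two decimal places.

pH = 8.52

After neutralization: n(HOBr) = 0.457 mol, n(OBr-) = 0.35 mol.
pKa = −log(2.3 × 10^-9) = 8.638
Henderson–Hasselbalch with mole ratio 0.35/0.457: pH = 8.638 + (-0.116)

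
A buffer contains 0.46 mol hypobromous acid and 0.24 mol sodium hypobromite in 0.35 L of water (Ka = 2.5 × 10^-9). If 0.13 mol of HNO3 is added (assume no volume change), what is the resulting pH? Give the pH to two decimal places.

pH = 7.87

Added H+ converts OBr- to HOBr: HOBr → 0.59 mol, OBr- → 0.11 mol.
pKa = −log(2.5 × 10^-9) = 8.602
Henderson–Hasselbalch with mole ratio 0.11/0.59: pH = 8.602 + (-0.729)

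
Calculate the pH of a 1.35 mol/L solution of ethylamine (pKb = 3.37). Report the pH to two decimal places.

pH = 12.38

C2H5NH2 + H2O ⇌ C2H5NH3+ + OH-
Kb = 10^(−3.37) = 4.27 × 10^-4
From the ICE table, Kb = [OH-]²/(1.35 − [OH-]) = 4.27 × 10^-4.
Assume [OH-] ≪ 1.35: [OH-] ≈ √(4.27 × 10^-4 × 1.35) = 2.40 × 10^-2 M
Check: 1.8% ionized — well under 5%, approximation valid.
pOH = 1.62, so pH = 14.00 − pOH = 12.38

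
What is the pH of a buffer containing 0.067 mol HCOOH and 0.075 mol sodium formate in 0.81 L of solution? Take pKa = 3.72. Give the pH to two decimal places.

Using pH = pKa + log([base]/[acid]) with [base]/[acid] = 0.075/0.067:
pH = 3.72 + (+0.049) = 3.77

pH = 3.77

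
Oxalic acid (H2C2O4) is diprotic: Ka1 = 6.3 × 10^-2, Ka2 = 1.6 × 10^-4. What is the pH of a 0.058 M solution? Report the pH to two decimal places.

pH = 1.44

Since Ka1 ≫ Ka2, the first ionization dominates [H+].
Ka1 = x²/(0.058 − x) = 6.3 × 10^-2
Solving the quadratic: x = (−Ka1 + √(Ka1² + 4·Ka1·C₀))/2 = 3.67 × 10^-2 M
pH = −log(3.67 × 10^-2) = 1.44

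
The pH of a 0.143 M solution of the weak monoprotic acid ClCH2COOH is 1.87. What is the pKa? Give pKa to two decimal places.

[H+] = 10^(-1.87) = 1.35 × 10^-2 M
At equilibrium [HA] = 0.143 − 1.35 × 10^-2 = 1.29 × 10^-1 M
Ka = [H+][A-]/[HA] = (1.35 × 10^-2)² / 1.29 × 10^-1 = 1.41 × 10^-3
pKa = -log(1.41 × 10^-3) = 2.85

pKa = 2.85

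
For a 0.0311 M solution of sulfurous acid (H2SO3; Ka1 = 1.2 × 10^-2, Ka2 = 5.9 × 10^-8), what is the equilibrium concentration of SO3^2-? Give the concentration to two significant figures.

5.9 × 10^-8 M

First ionization gives [H+] ≈ [HSO3-] = 1.42 × 10^-2 M.
Second step: Ka2 = [H+][SO3^2-]/[HSO3-] ≈ [SO3^2-] (since [H+] ≈ [HSO3-]).
So [SO3^2-] ≈ Ka2.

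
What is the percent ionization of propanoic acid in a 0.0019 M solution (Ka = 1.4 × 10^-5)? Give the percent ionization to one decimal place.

8.2%

CH3CH2COOH ⇌ CH3CH2COO- + H+; let x = [H+] at equilibrium.
Ka = x²/(C₀ − x); solving the quadratic gives x = 1.56 × 10^-4 M.
% ionization = x/C₀ × 100% = 1.56 × 10^-4/0.0019 × 100% = 8.2%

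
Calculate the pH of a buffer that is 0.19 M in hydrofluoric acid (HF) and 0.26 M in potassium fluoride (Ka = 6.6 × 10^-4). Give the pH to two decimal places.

pKa = −log(6.6 × 10^-4) = 3.180
pH = pKa + log([A⁻]/[HA]) = 3.180 + log(0.26/0.19)
pH = 3.180 + (+0.136) = 3.32

pH = 3.32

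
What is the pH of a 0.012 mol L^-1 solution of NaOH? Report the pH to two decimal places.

NaOH is a strong base; [OH-] = 0.012 M.
pOH = -log(0.012) = 1.92
pH = 14.00 - 1.92 = 12.08

pH = 12.08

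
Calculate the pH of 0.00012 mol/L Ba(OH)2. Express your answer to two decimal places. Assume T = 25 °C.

pH = 10.38

Ba(OH)2 is a strong base (each formula unit releases 2 OH-); [OH-] = 0.00024 M.
pOH = -log(0.00024) = 3.62
pH = 14.00 - 3.62 = 10.38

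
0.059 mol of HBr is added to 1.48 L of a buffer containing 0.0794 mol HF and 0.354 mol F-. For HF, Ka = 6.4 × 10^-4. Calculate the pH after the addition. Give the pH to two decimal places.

pH = 3.52

Added H+ converts F- to HF: HF → 0.138 mol, F- → 0.295 mol.
pKa = −log(6.4 × 10^-4) = 3.194
pH = pKa + log([A⁻]/[HA]) = 3.194 + log(0.295/0.138) = 3.194 +0.330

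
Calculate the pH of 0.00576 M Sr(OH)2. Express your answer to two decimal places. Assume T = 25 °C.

Sr(OH)2 is a strong base (each formula unit releases 2 OH-); [OH-] = 0.0115 M.
pOH = -log(0.0115) = 1.94
pH = 14.00 - 1.94 = 12.06

pH = 12.06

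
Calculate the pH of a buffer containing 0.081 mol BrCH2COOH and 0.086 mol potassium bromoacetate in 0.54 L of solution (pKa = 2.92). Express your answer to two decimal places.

Using pH = pKa + log([base]/[acid]) with [base]/[acid] = 0.086/0.081:
pH = 2.92 + (+0.026) = 2.95

pH = 2.95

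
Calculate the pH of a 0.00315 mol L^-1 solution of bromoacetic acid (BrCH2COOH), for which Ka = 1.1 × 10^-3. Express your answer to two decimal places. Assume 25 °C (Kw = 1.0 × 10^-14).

pH = 2.86

BrCH2COOH ⇌ BrCH2COO- + H+
From the ICE table, Ka = [H+]²/(0.00315 − [H+]) = 1.1 × 10^-3.
The 5% rule fails; solving [H+]² + Ka·[H+] − Ka·C₀ = 0 exactly:
[H+] = (−Ka + √(Ka² + 4·Ka·C₀))/2 = 1.39 × 10^-3 M
pH = −log[H+] = −log(1.39 × 10^-3) = 2.86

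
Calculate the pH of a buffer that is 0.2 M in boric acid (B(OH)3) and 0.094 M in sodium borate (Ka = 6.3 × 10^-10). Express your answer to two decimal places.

pH = 8.87

pKa = −log(6.3 × 10^-10) = 9.201
pH = pKa + log([A⁻]/[HA]) = 9.201 + log(0.094/0.2)
pH = 9.201 + (-0.328) = 8.87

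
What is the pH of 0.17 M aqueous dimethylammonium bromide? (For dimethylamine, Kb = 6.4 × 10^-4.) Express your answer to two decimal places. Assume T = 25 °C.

(CH3)2NH2+ is the conjugate acid of the weak base (CH3)2NH.
Ka = Kw/Kb = 1.0×10^-14 / 6.4 × 10^-4 = 1.56 × 10^-11
Ka = [H+]²/(0.17 − [H+]) = 1.56 × 10^-11
Assume [H+] ≪ 0.17: [H+] ≈ √(1.56 × 10^-11 × 0.17) = 1.63 × 10^-6 M
([H+]/C₀ = 0.00096% < 5%, so the approximation holds.)
pH = −log(1.63 × 10^-6) = 5.79

pH = 5.79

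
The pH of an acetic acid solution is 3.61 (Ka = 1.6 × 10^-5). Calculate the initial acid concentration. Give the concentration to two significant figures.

C₀ = 4.0 × 10^-3 M

[H+] = 10^(-3.61) = 2.45 × 10^-4 M = x
Ka = x²/(C₀ − x) ⇒ C₀ = x + x²/Ka
C₀ = 2.45 × 10^-4 + (2.45 × 10^-4)²/(1.6 × 10^-5) = 4.00 × 10^-3 M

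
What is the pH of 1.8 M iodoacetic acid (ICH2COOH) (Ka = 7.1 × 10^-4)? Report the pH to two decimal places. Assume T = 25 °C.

pH = 1.45

ICH2COOH ⇌ ICH2COO- + H+
Ka = x²/(1.8 − x) = 7.1 × 10^-4
Assume x ≪ 1.8: x ≈ √(7.1 × 10^-4 × 1.8) = 3.57 × 10^-2 M
Check: 2% ionized — well under 5%, approximation valid.
pH = −log(3.57 × 10^-2) = 1.45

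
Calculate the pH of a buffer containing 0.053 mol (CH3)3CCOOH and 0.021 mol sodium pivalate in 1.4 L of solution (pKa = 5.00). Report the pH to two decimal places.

Using pH = pKa + log([base]/[acid]) with [base]/[acid] = 0.021/0.053:
pH = 5.00 + (-0.402) = 4.60

pH = 4.60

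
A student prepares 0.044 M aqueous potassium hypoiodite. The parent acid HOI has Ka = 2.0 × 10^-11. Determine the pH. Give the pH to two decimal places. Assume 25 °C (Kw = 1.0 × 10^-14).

pH = 11.65

OI- is the conjugate base of the weak acid HOI.
Kb = Kw/Ka = 1.0×10^-14 / 2.0 × 10^-11 = 5.00 × 10^-4
From the ICE table, Kb = [OH-]²/(0.044 − [OH-]) = 5.00 × 10^-4.
Here C₀/Kb ≈ 88, so the small-[OH-] approximation fails. Use the quadratic:
[OH-] = (−Kb + √(Kb² + 4·Kb·C₀))/2 = 4.45 × 10^-3 M
pOH = 2.35, so pH = 14.00 − pOH = 11.65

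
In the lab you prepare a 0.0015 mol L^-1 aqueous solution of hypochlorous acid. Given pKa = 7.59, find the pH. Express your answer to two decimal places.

HOCl ⇌ OCl- + H+
Ka = 10^(−7.59) = 2.57 × 10^-8
Let x = [H+] at equilibrium. Ka = x²/(0.0015 − x).
Neglecting x in the denominator: x = √(2.57 × 10^-8 × 0.0015) = 6.21 × 10^-6 M
pH = −log[H+] = −log(6.21 × 10^-6) = 5.21

pH = 5.21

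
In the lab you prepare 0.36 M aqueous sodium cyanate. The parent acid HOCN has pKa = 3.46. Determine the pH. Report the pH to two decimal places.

pH = 8.51

OCN- is the conjugate base of the weak acid HOCN.
Ka = 10^(−3.46) = 3.47 × 10^-4
Kb = Kw/Ka = 1.0×10^-14 / 3.47 × 10^-4 = 2.88 × 10^-11
From the ICE table, Kb = x²/(0.36 − x) = 2.88 × 10^-11.
Assume x ≪ 0.36: x ≈ √(2.88 × 10^-11 × 0.36) = 3.22 × 10^-6 M
(x/C₀ = 0.00089% < 5%, so the approximation holds.)
pOH = −log(3.22 × 10^-6) = 5.49; pH = 14.00 − 5.49 = 8.51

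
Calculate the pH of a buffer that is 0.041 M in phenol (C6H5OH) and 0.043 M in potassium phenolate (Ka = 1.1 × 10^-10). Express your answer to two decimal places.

pKa = −log(1.1 × 10^-10) = 9.959
Henderson–Hasselbalch: pH = pKa + log([C6H5O-]/[C6H5OH]) = 9.959 + log(0.043/0.041)
pH = 9.959 + (+0.021) = 9.98

pH = 9.98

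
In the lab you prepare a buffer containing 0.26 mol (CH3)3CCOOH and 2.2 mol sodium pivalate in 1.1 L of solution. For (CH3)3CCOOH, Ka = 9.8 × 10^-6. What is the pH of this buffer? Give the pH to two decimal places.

pKa = −log(9.8 × 10^-6) = 5.009
Using pH = pKa + log([base]/[acid]) with [base]/[acid] = 2.2/0.26:
pH = 5.009 + (+0.927) = 5.94

pH = 5.94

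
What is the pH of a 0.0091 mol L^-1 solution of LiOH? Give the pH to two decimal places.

pH = 11.96

LiOH is a strong base; [OH-] = 0.0091 M.
pOH = -log(0.0091) = 2.04
pH = 14.00 - 2.04 = 11.96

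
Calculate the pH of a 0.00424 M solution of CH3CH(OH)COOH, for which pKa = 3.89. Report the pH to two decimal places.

CH3CH(OH)COOH ⇌ CH3CH(OH)COO- + H+
Ka = 10^(−3.89) = 1.29 × 10^-4
From the ICE table, Ka = [H+]²/(0.00424 − [H+]) = 1.29 × 10^-4.
[H+] is not negligible relative to C₀; solve [H+]² + 0.000129·[H+] − 5.47e-07 = 0.
[H+] = (−Ka + √(Ka² + 4·Ka·C₀))/2 = 6.78 × 10^-4 M
pH = −log[H+] = −log(6.78 × 10^-4) = 3.17

pH = 3.17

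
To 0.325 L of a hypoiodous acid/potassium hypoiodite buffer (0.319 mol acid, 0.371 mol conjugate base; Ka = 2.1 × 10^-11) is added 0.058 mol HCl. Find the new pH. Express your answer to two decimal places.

pH = 10.60

After neutralization: n(HOI) = 0.377 mol, n(OI-) = 0.313 mol.
pKa = −log(2.1 × 10^-11) = 10.678
pH = pKa + log([A⁻]/[HA]) = 10.678 + log(0.313/0.377) = 10.678 -0.081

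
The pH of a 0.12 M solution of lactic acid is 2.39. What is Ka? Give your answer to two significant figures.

Ka = 1.4 × 10^-4

[H+] = 10^(-2.39) = 4.07 × 10^-3 M
At equilibrium [HA] = 0.12 − 4.07 × 10^-3 = 1.16 × 10^-1 M
Ka = [H+][A-]/[HA] = (4.07 × 10^-3)² / 1.16 × 10^-1 = 1.4 × 10^-4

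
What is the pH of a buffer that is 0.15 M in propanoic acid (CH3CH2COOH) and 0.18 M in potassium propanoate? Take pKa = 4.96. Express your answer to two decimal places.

pH = 5.04

Henderson–Hasselbalch: pH = pKa + log([CH3CH2COO-]/[CH3CH2COOH]) = 4.96 + log(0.18/0.15)
pH = 4.96 + (+0.079) = 5.04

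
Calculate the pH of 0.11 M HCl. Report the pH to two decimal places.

pH = 0.96

HCl is a strong acid and dissociates completely, so [H+] = 0.11 M.
pH = -log(0.11) = 0.96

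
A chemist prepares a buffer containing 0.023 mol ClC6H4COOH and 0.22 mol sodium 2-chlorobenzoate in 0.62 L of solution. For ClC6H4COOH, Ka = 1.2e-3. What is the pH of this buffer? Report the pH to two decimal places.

pKa = −log(1.2 × 10^-3) = 2.921
pH = pKa + log([A⁻]/[HA]) = 2.921 + log(0.22/0.023)
pH = 2.921 + (+0.981) = 3.90

pH = 3.90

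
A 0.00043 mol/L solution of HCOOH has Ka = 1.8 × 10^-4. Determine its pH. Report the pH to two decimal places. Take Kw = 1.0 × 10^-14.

HCOOH ⇌ HCOO- + H+
Ka = [H+]²/(0.00043 − [H+]) = 1.8 × 10^-4
[H+] is not negligible relative to C₀; solve [H+]² + 0.00018·[H+] − 7.74e-08 = 0.
[H+] = [−0.00018 + √(0.00018² + 3.1e-07)]/2 = 2.02 × 10^-4 M
pH = −log(2.02 × 10^-4) = 3.69

pH = 3.69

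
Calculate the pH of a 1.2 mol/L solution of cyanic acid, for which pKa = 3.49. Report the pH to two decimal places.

HOCN ⇌ OCN- + H+
Ka = 10^(−3.49) = 3.24 × 10^-4
From the ICE table, Ka = x²/(1.2 − x) = 3.24 × 10^-4.
Assume x ≪ 1.2: x ≈ √(3.24 × 10^-4 × 1.2) = 1.97 × 10^-2 M
(x/C₀ = 1.6% < 5%, so the approximation holds.)
pH = −log[H+] = −log(1.97 × 10^-2) = 1.71

pH = 1.71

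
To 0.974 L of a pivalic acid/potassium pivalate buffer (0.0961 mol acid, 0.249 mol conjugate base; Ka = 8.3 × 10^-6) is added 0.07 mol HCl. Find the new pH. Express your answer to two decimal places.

pH = 5.11

Added H+ converts (CH3)3CCOO- to (CH3)3CCOOH: (CH3)3CCOOH → 0.166 mol, (CH3)3CCOO- → 0.179 mol.
pKa = −log(8.3 × 10^-6) = 5.081
pH = pKa + log(n_(CH3)3CCOO-/n_(CH3)3CCOOH) = 5.081 + log(0.179/0.166) = 5.081 + (+0.033)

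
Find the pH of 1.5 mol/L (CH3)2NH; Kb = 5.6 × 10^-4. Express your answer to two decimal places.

pH = 12.46

(CH3)2NH + H2O ⇌ (CH3)2NH2+ + OH-
Kb = [OH-]²/(1.5 − [OH-]) = 5.6 × 10^-4
Since Kb ≪ C₀, [OH-] ≈ √(Kb·C₀) = 2.90 × 10^-2 M.
([OH-]/C₀ = 1.9% < 5%, so the approximation holds.)
pOH = −log(2.90 × 10^-2) = 1.54; pH = 14.00 − 1.54 = 12.46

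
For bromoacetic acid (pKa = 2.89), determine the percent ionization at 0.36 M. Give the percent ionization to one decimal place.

BrCH2COOH ⇌ BrCH2COO- + H+; let x = [H+] at equilibrium.
Ka = 10^(−2.89) = 1.29 × 10^-3
Solve x² + 0.00129x − 0.000464 = 0 → x = 2.09 × 10^-2 M
Fraction ionized = 2.09 × 10^-2 / 0.36 = 0.0581 → 5.8%

5.8%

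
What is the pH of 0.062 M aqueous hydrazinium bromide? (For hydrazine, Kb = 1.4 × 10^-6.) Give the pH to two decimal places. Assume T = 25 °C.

pH = 4.68

N2H5+ is the conjugate acid of the weak base N2H4.
Ka = Kw/Kb = 1.0×10^-14 / 1.4 × 10^-6 = 7.14 × 10^-9
Ka = [H+]²/(0.062 − [H+]) = 7.14 × 10^-9
Neglecting [H+] in the denominator: [H+] = √(7.14 × 10^-9 × 0.062) = 2.10 × 10^-5 M
([H+]/C₀ = 0.034% < 5%, so the approximation holds.)
pH = −log(2.10 × 10^-5) = 4.68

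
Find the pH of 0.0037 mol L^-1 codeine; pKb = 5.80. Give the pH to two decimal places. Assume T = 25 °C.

pH = 9.88

C18H21NO3 + H2O ⇌ C18H22NO3+ + OH-
Kb = 10^(−5.80) = 1.58 × 10^-6
Kb = x²/(0.0037 − x) = 1.58 × 10^-6
Since Kb ≪ C₀, x ≈ √(Kb·C₀) = 7.65 × 10^-5 M.
Check: 2.1% ionized — well under 5%, approximation valid.
pOH = −log(7.65 × 10^-5) = 4.12; pH = 14.00 − 4.12 = 9.88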